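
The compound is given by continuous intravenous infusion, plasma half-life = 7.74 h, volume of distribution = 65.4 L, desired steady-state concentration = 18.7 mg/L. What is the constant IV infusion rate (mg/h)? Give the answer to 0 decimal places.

110 mg/h

k = ln2 / t½ = 0.693147 / 7.74 = 0.08955 h⁻¹
CL = k × Vd = 0.08955 × 65.4 = 5.857 L/h
At steady state, infusion rate R₀ = Css × CL = 18.7 × 5.857 = 109.5 mg/h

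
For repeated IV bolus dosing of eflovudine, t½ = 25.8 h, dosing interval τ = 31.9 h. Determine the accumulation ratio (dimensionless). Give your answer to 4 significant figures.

1.737

k = ln2 / t½ = 0.693147 / 25.8 = 0.02687 h⁻¹
e^(−kτ) = e^(−0.02687 × 31.9) = 0.4244
Accumulation ratio R = 1 / (1 − e^(−kτ)) = 1 / (1 − 0.4244) = 1.737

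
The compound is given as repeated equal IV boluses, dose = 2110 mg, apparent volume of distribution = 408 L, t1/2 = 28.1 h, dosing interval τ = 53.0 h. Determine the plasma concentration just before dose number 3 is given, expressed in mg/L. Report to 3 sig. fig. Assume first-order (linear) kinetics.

C₀ per dose = Dose / Vd = 2110 / 408 = 5.172 mg/L
k = ln2 / t½ = 0.693147 / 28.1 = 0.02467 h⁻¹
Fraction remaining after one interval: r = e^(−kτ) = e^(−0.02467 × 53.0) = 0.2705
Before dose 3, 2 doses have been given (aged 1τ, 2τ).
C_trough = C₀ × (r + r²) = 5.172 × (0.2705 + 0.07317) = 1.777 mg/L

1.78 mg/L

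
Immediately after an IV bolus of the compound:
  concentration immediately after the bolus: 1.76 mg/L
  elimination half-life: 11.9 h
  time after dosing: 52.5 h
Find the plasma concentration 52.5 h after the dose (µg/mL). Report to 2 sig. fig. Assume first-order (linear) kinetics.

k = ln2 / t½ = 0.693147 / 11.9 = 0.05825 h⁻¹
C = C₀ · e^(−k·t) = 1.760 × e^(−0.05825 × 52.5)
  = 1.760 × 0.04698 = 0.08268 mg/L
(0.08268 mg/L = 0.08268 µg/mL)

0.083 µg/mL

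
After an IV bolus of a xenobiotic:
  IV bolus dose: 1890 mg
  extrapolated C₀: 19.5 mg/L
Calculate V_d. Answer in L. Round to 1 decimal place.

96.9 L

Vd = Dose / C₀ = 1890 / 19.5 = 96.92 L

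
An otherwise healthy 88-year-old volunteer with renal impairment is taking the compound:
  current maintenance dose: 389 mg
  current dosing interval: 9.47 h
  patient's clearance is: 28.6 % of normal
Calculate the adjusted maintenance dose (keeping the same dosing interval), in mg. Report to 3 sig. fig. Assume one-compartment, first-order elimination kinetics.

111 mg

To keep the same average steady-state level, dosing rate must scale with clearance.
CL ratio = 28.6 / 100 = 0.2860
New dose (same interval) = 389 × 0.2860 = 111.3 mg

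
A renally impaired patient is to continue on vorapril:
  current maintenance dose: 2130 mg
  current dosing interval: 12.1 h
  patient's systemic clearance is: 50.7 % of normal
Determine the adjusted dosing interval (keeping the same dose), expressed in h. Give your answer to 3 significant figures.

23.9 h

To keep the same average steady-state level, dosing rate must scale with clearance.
CL ratio = 50.7 / 100 = 0.5070
New interval (same dose) = 12.1 / 0.5070 = 23.87 h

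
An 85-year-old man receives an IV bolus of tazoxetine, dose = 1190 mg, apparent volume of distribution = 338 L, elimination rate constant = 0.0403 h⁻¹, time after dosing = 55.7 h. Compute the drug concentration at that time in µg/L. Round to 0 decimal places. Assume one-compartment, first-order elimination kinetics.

C₀ = Dose / Vd = 1190 / 338 = 3.521 mg/L
C = C₀ · e^(−k·t) = 3.521 × e^(−0.04030 × 55.7)
  = 3.521 × 0.1060 = 0.3732 mg/L
Convert: 0.3732 mg/L × 1000 = 373.2 µg/L

373 µg/L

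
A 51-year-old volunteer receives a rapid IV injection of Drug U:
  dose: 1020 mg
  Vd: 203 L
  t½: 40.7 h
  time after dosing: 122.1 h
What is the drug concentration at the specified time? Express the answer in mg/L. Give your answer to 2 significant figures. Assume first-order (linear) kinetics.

0.63 mg/L

C₀ = Dose / Vd = 1020 / 203 = 5.025 mg/L
k = ln2 / t½ = 0.693147 / 40.7 = 0.01703 h⁻¹
t / t½ = 122.1 / 40.7 = 3 half-lives
C = C₀ × (1/2)^3 = 5.025 × 0.1250 = 0.6281 mg/L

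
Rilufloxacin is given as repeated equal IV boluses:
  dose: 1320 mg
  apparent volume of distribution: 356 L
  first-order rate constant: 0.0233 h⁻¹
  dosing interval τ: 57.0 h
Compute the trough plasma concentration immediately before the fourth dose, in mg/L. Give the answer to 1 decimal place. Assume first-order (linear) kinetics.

C₀ per dose = Dose / Vd = 1320 / 356 = 3.708 mg/L
Fraction remaining after one interval: r = e^(−kτ) = e^(−0.02330 × 57.0) = 0.2650
Before dose 4, 3 doses have been given (aged 1τ, 2τ, 3τ).
C_trough = C₀ × (r + r² + … + r^3) = C₀ × r(1−r^3)/(1−r)
        = 3.708 × 0.2650 × (1 − 0.01861) / (1 − 0.2650) = 1.312 mg/L

1.3 mg/L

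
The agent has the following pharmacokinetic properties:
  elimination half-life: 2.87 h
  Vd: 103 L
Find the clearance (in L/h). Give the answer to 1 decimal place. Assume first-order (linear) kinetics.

24.9 L/h

k = ln2 / t½ = 0.693147 / 2.87 = 0.2415 h⁻¹
CL = k × Vd = 0.2415 × 103 = 24.87 L/h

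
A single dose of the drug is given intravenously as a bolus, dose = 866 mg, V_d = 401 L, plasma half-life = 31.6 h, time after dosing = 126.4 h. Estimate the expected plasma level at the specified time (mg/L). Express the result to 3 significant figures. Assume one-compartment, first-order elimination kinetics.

0.135 mg/L

C₀ = Dose / Vd = 866.0 / 401 = 2.160 mg/L
k = ln2 / t½ = 0.693147 / 31.6 = 0.02194 h⁻¹
t / t½ = 126.4 / 31.6 = 4 half-lives
C = C₀ × (1/2)^4 = 2.160 × 0.06250 = 0.1350 mg/L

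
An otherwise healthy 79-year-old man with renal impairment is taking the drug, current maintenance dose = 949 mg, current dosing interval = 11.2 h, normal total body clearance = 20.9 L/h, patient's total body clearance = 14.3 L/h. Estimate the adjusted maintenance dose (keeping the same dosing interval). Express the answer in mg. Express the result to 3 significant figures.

To keep the same average steady-state level, dosing rate must scale with clearance.
CL ratio = 14.3 / 20.9 = 0.6842
New dose (same interval) = 949 × 0.6842 = 649.3 mg

649 mg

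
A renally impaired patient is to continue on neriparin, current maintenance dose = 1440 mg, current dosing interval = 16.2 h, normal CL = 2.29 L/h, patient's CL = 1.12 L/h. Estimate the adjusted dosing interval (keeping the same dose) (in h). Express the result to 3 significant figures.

To keep the same average steady-state level, dosing rate must scale with clearance.
CL ratio = 1.12 / 2.29 = 0.4891
New interval (same dose) = 16.2 / 0.4891 = 33.12 h

33.1 h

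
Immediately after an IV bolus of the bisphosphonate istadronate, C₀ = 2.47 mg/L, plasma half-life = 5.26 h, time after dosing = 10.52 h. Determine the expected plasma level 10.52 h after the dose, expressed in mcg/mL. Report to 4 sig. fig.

k = ln2 / t½ = 0.693147 / 5.26 = 0.1318 h⁻¹
t / t½ = 10.52 / 5.26 = 2 half-lives
C = C₀ × (1/2)^2 = 2.470 × 0.2500 = 0.6175 mg/L
(0.6175 mg/L = 0.6175 mcg/mL)

0.6175 mcg/mL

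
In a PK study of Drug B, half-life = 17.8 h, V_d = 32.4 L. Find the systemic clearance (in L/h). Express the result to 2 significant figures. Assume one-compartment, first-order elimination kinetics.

k = ln2 / t½ = 0.693147 / 17.8 = 0.03894 h⁻¹
CL = k × Vd = 0.03894 × 32.4 = 1.262 L/h

1.3 L/h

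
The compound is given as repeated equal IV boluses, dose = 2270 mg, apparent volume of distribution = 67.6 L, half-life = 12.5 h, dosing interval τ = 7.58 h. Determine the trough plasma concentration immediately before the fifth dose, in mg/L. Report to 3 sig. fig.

52.3 mg/L

C₀ per dose = Dose / Vd = 2270 / 67.6 = 33.58 mg/L
k = ln2 / t½ = 0.693147 / 12.5 = 0.05545 h⁻¹
Fraction remaining after one interval: r = e^(−kτ) = e^(−0.05545 × 7.58) = 0.6568
Before dose 5, 4 doses have been given (aged 1τ, 2τ, 3τ, 4τ).
C_trough = C₀ × (r + r² + … + r^4) = C₀ × r(1−r^4)/(1−r)
        = 33.58 × 0.6568 × (1 − 0.1861) / (1 − 0.6568) = 52.30 mg/L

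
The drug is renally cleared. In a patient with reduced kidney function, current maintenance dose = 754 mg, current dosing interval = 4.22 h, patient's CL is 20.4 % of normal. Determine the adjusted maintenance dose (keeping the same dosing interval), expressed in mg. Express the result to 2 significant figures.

150 mg

To keep the same average steady-state level, dosing rate must scale with clearance.
CL ratio = 20.4 / 100 = 0.2040
New dose (same interval) = 754 × 0.2040 = 153.8 mg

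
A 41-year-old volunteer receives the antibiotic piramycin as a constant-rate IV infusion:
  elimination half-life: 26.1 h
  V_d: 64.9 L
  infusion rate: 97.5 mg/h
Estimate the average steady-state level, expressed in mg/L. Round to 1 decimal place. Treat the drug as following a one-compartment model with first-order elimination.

k = ln2 / t½ = 0.693147 / 26.1 = 0.02656 h⁻¹
CL = k × Vd = 0.02656 × 64.9 = 1.724 L/h
At steady state Css = R₀ / CL = 97.5 / 1.724 = 56.55 mg/L

56.6 mg/L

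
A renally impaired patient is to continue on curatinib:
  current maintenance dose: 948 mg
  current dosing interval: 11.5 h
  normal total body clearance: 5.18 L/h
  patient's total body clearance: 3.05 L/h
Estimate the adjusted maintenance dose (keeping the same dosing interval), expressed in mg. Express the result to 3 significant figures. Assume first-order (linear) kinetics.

To keep the same average steady-state level, dosing rate must scale with clearance.
CL ratio = 3.05 / 5.18 = 0.5888
New dose (same interval) = 948 × 0.5888 = 558.2 mg

558 mg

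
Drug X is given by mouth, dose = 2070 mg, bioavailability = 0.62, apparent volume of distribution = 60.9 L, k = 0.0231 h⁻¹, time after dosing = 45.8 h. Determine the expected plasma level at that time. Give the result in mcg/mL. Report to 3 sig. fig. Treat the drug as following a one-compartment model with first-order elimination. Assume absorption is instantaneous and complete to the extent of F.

7.32 mcg/mL

Amount reaching circulation = F × Dose = 0.62 × 2070 = 1283 mg
C₀ = F·Dose / Vd = 1283 / 60.9 = 21.07 mg/L
C = C₀ · e^(−k·t) = 21.07 × e^(−0.02310 × 45.8)
  = 21.07 × 0.3472 = 7.316 mg/L
(7.316 mg/L = 7.316 mcg/mL)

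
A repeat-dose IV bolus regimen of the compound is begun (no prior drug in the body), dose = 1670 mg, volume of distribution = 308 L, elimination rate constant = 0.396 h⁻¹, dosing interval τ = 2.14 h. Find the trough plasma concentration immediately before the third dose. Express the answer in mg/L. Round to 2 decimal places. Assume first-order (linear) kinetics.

3.32 mg/L

C₀ per dose = Dose / Vd = 1670 / 308 = 5.422 mg/L
Fraction remaining after one interval: r = e^(−kτ) = e^(−0.3960 × 2.14) = 0.4285
Before dose 3, 2 doses have been given (aged 1τ, 2τ).
C_trough = C₀ × (r + r²) = 5.422 × (0.4285 + 0.1836) = 3.319 mg/L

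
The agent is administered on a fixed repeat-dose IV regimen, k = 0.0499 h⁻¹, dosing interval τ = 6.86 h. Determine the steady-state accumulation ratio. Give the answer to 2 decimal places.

3.45

e^(−kτ) = e^(−0.04990 × 6.86) = 0.7101
Accumulation ratio R = 1 / (1 − e^(−kτ)) = 1 / (1 − 0.7101) = 3.449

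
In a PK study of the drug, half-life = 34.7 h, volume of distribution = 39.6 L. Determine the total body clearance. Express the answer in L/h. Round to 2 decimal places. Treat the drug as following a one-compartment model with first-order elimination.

0.79 L/h

k = ln2 / t½ = 0.693147 / 34.7 = 0.01998 h⁻¹
CL = k × Vd = 0.01998 × 39.6 = 0.7912 L/h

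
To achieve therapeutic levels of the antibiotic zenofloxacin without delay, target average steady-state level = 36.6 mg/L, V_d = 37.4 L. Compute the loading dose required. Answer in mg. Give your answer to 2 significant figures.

LD = Css × Vd = 36.6 × 37.4 = 1369 mg

1400 mg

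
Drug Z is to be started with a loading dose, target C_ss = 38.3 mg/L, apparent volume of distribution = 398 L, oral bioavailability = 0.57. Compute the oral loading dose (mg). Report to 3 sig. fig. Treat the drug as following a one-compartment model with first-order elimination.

26700 mg

LD = Css × Vd / F = 38.3 × 398 / 0.57 = 26740 mg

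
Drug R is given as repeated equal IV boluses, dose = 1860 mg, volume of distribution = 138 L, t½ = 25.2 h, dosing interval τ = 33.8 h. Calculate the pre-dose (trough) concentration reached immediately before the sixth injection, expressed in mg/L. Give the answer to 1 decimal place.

8.7 mg/L

C₀ per dose = Dose / Vd = 1860 / 138 = 13.48 mg/L
k = ln2 / t½ = 0.693147 / 25.2 = 0.02751 h⁻¹
Fraction remaining after one interval: r = e^(−kτ) = e^(−0.02751 × 33.8) = 0.3946
Before dose 6, 5 doses have been given (aged 1τ, 2τ, 3τ, 4τ, 5τ).
C_trough = C₀ × (r + r² + … + r^5) = C₀ × r(1−r^5)/(1−r)
        = 13.48 × 0.3946 × (1 − 0.009567) / (1 − 0.3946) = 8.702 mg/L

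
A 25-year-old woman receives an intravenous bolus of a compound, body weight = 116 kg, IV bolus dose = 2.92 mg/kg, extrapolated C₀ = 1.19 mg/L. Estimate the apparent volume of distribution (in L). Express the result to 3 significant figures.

Dose = 2.92 × 116 = 338.7 mg
Vd = Dose / C₀ = 338.7 / 1.19 = 284.6 L

285 L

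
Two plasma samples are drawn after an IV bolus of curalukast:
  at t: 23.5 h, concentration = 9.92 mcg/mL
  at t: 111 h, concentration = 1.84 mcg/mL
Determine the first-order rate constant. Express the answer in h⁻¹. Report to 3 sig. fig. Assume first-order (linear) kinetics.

k = ln(C₁/C₂) / (t₂ − t₁) = ln(9.92/1.84) / (111 − 23.5)
  = 1.685 / 87.50 = 0.01926 h⁻¹

0.0193 h⁻¹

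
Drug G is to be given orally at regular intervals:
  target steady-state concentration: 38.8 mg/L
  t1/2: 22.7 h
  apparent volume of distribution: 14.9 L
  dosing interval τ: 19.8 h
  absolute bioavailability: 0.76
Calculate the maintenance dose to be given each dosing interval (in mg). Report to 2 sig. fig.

460 mg

k = ln2 / t½ = 0.693147 / 22.7 = 0.03054 h⁻¹
CL = k × Vd = 0.03054 × 14.9 = 0.4550 L/h
At steady state, F × (Dose/τ) = Css × CL.
Dose = Css × CL × τ / F = 38.8 × 0.4550 × 19.8 / 0.76 = 459.9 mg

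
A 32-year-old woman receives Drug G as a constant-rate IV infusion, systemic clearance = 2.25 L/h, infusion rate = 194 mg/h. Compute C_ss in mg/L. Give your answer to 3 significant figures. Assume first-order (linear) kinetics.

At steady state Css = R₀ / CL = 194 / 2.250 = 86.22 mg/L

86.2 mg/L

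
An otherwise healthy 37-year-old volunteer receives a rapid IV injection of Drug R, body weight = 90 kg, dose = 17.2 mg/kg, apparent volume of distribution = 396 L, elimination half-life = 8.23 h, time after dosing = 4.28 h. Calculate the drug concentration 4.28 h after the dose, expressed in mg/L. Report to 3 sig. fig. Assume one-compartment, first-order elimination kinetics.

Total dose = 17.2 × 90 = 1548 mg
C₀ = Dose / Vd = 1548 / 396 = 3.909 mg/L
k = ln2 / t½ = 0.693147 / 8.23 = 0.08422 h⁻¹
C = C₀ · e^(−k·t) = 3.909 × e^(−0.08422 × 4.28)
  = 3.909 × 0.6974 = 2.726 mg/L

2.73 mg/L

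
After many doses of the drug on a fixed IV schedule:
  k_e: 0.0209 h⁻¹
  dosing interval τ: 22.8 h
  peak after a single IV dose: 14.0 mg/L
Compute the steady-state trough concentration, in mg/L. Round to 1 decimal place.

22.9 mg/L

e^(−kτ) = e^(−0.02090 × 22.8) = 0.6209
Accumulation ratio R = 1 / (1 − e^(−kτ)) = 1 / (1 − 0.6209) = 2.638
Steady-state trough = C₀ × R × e^(−kτ) = 14.0 × 2.638 × 0.6209 = 22.93 mg/L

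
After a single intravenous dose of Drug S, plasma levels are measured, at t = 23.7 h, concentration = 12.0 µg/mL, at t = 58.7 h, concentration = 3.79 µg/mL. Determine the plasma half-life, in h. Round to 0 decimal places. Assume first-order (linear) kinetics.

21 h

k = ln(C₁/C₂) / (t₂ − t₁) = ln(12.0/3.79) / (58.7 − 23.7)
  = 1.153 / 35.00 = 0.03294 h⁻¹
t½ = ln2 / k = 0.693147 / 0.03294 = 21.04 h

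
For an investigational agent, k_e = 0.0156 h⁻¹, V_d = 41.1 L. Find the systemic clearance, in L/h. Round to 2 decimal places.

0.64 L/h

CL = k × Vd = 0.0156 × 41.1 = 0.6412 L/h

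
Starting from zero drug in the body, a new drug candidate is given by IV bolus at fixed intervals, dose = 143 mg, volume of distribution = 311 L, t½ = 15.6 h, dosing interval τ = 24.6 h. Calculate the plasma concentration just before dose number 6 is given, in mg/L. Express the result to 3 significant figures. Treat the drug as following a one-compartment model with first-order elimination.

0.231 mg/L

C₀ per dose = Dose / Vd = 143 / 311 = 0.4598 mg/L
k = ln2 / t½ = 0.693147 / 15.6 = 0.04443 h⁻¹
Fraction remaining after one interval: r = e^(−kτ) = e^(−0.04443 × 24.6) = 0.3352
Before dose 6, 5 doses have been given (aged 1τ, 2τ, 3τ, 4τ, 5τ).
C_trough = C₀ × (r + r² + … + r^5) = C₀ × r(1−r^5)/(1−r)
        = 0.4598 × 0.3352 × (1 − 0.004232) / (1 − 0.3352) = 0.2309 mg/L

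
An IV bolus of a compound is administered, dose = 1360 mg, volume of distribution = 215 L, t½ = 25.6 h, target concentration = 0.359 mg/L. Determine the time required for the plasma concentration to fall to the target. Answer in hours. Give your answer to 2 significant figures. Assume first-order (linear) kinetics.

C₀ = Dose / Vd = 1360 / 215 = 6.326 mg/L
k = ln2 / t½ = 0.693147 / 25.6 = 0.02708 h⁻¹
t = ln(C₀ / C) / k = ln(6.326 / 0.359) / 0.02708
  = ln(17.62) / 0.02708 = 2.869 / 0.02708 = 105.9 h

110 h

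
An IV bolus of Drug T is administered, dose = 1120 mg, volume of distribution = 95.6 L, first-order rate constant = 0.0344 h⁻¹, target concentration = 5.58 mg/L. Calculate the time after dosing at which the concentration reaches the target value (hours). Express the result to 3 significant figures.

21.6 h

C₀ = Dose / Vd = 1120 / 95.6 = 11.72 mg/L
t = ln(C₀ / C) / k = ln(11.72 / 5.58) / 0.03440
  = ln(2.100) / 0.03440 = 0.7419 / 0.03440 = 21.57 h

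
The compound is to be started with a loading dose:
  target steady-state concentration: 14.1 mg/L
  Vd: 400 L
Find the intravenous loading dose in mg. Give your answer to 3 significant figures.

LD = Css × Vd = 14.1 × 400 = 5640 mg

5640 mg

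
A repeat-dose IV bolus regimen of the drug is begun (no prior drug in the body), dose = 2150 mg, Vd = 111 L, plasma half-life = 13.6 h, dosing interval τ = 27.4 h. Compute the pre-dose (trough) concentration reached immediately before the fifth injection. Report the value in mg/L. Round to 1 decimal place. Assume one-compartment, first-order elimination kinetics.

C₀ per dose = Dose / Vd = 2150 / 111 = 19.37 mg/L
k = ln2 / t½ = 0.693147 / 13.6 = 0.05097 h⁻¹
Fraction remaining after one interval: r = e^(−kτ) = e^(−0.05097 × 27.4) = 0.2474
Before dose 5, 4 doses have been given (aged 1τ, 2τ, 3τ, 4τ).
C_trough = C₀ × (r + r² + … + r^4) = C₀ × r(1−r^4)/(1−r)
        = 19.37 × 0.2474 × (1 − 0.003746) / (1 − 0.2474) = 6.344 mg/L

6.3 mg/L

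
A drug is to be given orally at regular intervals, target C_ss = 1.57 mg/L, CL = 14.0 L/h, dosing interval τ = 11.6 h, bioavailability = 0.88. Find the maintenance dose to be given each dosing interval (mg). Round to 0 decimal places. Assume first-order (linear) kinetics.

At steady state, F × (Dose/τ) = Css × CL.
Dose = Css × CL × τ / F = 1.57 × 14.00 × 11.6 / 0.88 = 289.7 mg

290 mg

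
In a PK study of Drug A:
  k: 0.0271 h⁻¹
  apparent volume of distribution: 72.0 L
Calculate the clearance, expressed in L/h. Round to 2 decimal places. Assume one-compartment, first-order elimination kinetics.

1.95 L/h

CL = k × Vd = 0.0271 × 72.0 = 1.951 L/h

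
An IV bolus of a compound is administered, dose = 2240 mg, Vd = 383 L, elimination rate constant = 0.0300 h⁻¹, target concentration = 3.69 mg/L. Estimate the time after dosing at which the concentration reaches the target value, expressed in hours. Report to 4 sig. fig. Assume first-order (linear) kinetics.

15.35 h

C₀ = Dose / Vd = 2240 / 383 = 5.849 mg/L
t = ln(C₀ / C) / k = ln(5.849 / 3.69) / 0.03000
  = ln(1.585) / 0.03000 = 0.4606 / 0.03000 = 15.35 h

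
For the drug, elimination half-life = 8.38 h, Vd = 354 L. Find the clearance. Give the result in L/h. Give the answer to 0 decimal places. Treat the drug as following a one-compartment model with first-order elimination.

k = ln2 / t½ = 0.693147 / 8.38 = 0.08271 h⁻¹
CL = k × Vd = 0.08271 × 354 = 29.28 L/h

29 L/h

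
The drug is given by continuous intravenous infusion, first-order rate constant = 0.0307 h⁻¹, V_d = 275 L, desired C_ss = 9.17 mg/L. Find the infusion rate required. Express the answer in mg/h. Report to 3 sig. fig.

77.4 mg/h

CL = k × Vd = 0.03070 × 275 = 8.443 L/h
At steady state, infusion rate R₀ = Css × CL = 9.17 × 8.443 = 77.42 mg/h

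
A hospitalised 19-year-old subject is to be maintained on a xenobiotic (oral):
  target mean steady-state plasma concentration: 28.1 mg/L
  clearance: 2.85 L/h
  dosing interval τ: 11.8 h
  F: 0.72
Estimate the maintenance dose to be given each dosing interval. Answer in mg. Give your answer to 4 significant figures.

1313 mg

At steady state, F × (Dose/τ) = Css × CL.
Dose = Css × CL × τ / F = 28.1 × 2.850 × 11.8 / 0.72 = 1313 mg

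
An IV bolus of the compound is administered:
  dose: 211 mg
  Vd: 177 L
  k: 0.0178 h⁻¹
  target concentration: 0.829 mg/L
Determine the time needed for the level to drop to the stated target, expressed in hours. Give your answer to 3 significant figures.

20.4 h

C₀ = Dose / Vd = 211.0 / 177 = 1.192 mg/L
t = ln(C₀ / C) / k = ln(1.192 / 0.829) / 0.01780
  = ln(1.438) / 0.01780 = 0.3633 / 0.01780 = 20.41 h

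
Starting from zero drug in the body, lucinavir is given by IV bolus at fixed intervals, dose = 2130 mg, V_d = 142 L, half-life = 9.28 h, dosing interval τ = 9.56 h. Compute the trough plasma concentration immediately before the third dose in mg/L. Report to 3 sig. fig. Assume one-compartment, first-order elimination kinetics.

10.9 mg/L

C₀ per dose = Dose / Vd = 2130 / 142 = 15.00 mg/L
k = ln2 / t½ = 0.693147 / 9.28 = 0.07469 h⁻¹
Fraction remaining after one interval: r = e^(−kτ) = e^(−0.07469 × 9.56) = 0.4897
Before dose 3, 2 doses have been given (aged 1τ, 2τ).
C_trough = C₀ × (r + r²) = 15.00 × (0.4897 + 0.2398) = 10.94 mg/L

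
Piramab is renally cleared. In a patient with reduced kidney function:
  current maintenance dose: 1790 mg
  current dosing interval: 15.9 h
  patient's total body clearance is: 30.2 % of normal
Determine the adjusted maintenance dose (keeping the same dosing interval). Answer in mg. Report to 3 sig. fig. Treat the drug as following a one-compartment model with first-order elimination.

541 mg

To keep the same average steady-state level, dosing rate must scale with clearance.
CL ratio = 30.2 / 100 = 0.3020
New dose (same interval) = 1790 × 0.3020 = 540.6 mg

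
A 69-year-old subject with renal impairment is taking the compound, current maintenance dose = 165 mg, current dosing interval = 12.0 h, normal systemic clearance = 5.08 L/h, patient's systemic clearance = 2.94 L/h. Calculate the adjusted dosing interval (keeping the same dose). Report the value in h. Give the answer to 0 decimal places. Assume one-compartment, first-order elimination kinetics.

To keep the same average steady-state level, dosing rate must scale with clearance.
CL ratio = 2.94 / 5.08 = 0.5787
New interval (same dose) = 12.0 / 0.5787 = 20.74 h

21 h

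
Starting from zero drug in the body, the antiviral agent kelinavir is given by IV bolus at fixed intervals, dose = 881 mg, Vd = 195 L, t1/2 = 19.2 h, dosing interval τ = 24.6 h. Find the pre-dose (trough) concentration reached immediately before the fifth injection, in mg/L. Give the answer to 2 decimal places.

3.07 mg/L

C₀ per dose = Dose / Vd = 881 / 195 = 4.518 mg/L
k = ln2 / t½ = 0.693147 / 19.2 = 0.03610 h⁻¹
Fraction remaining after one interval: r = e^(−kτ) = e^(−0.03610 × 24.6) = 0.4115
Before dose 5, 4 doses have been given (aged 1τ, 2τ, 3τ, 4τ).
C_trough = C₀ × (r + r² + … + r^4) = C₀ × r(1−r^4)/(1−r)
        = 4.518 × 0.4115 × (1 − 0.02867) / (1 − 0.4115) = 3.069 mg/L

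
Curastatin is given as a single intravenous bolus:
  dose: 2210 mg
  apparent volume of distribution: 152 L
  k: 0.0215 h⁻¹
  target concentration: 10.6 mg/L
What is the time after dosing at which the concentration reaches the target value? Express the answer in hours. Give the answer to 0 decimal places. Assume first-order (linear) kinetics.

C₀ = Dose / Vd = 2210 / 152 = 14.54 mg/L
t = ln(C₀ / C) / k = ln(14.54 / 10.6) / 0.02150
  = ln(1.372) / 0.02150 = 0.3163 / 0.02150 = 14.71 h

15 h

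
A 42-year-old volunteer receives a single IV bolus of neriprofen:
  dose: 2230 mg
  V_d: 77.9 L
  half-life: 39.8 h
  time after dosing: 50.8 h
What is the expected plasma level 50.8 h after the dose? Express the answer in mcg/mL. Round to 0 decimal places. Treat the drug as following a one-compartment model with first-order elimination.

12 mcg/mL

C₀ = Dose / Vd = 2230 / 77.9 = 28.63 mg/L
k = ln2 / t½ = 0.693147 / 39.8 = 0.01742 h⁻¹
C = C₀ · e^(−k·t) = 28.63 × e^(−0.01742 × 50.8)
  = 28.63 × 0.4127 = 11.82 mg/L
(11.82 mg/L = 11.82 mcg/mL)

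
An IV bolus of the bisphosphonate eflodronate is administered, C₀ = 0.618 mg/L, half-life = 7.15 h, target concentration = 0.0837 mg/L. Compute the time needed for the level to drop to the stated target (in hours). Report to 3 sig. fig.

20.6 h

k = ln2 / t½ = 0.693147 / 7.15 = 0.09694 h⁻¹
t = ln(C₀ / C) / k = ln(0.6180 / 0.0837) / 0.09694
  = ln(7.384) / 0.09694 = 1.999 / 0.09694 = 20.62 h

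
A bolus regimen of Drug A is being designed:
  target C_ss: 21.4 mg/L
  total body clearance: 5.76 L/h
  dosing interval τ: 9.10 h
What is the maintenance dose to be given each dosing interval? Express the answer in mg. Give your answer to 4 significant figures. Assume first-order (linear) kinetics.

1122 mg

At steady state, Dose/τ = Css × CL.
Dose = Css × CL × τ = 21.4 × 5.760 × 9.10 = 1122 mg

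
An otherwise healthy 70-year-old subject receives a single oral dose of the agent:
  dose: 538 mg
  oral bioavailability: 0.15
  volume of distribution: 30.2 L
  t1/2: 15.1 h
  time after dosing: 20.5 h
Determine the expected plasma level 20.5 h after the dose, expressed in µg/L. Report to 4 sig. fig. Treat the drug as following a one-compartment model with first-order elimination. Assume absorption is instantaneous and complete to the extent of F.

Amount reaching circulation = F × Dose = 0.15 × 538.0 = 80.70 mg
C₀ = F·Dose / Vd = 80.70 / 30.2 = 2.672 mg/L
k = ln2 / t½ = 0.693147 / 15.1 = 0.04590 h⁻¹
C = C₀ · e^(−k·t) = 2.672 × e^(−0.04590 × 20.5)
  = 2.672 × 0.3903 = 1.043 mg/L
Convert: 1.043 mg/L × 1000 = 1043 µg/L

1043 µg/L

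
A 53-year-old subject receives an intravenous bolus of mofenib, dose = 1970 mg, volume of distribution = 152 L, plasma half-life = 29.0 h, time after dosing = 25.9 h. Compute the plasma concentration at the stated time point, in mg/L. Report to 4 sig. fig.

C₀ = Dose / Vd = 1970 / 152 = 12.96 mg/L
k = ln2 / t½ = 0.693147 / 29.0 = 0.02390 h⁻¹
C = C₀ · e^(−k·t) = 12.96 × e^(−0.02390 × 25.9)
  = 12.96 × 0.5385 = 6.979 mg/L

6.979 mg/L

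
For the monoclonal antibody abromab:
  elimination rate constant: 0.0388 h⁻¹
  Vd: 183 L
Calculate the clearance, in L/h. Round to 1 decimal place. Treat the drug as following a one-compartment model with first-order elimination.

CL = k × Vd = 0.0388 × 183 = 7.100 L/h

7.1 L/h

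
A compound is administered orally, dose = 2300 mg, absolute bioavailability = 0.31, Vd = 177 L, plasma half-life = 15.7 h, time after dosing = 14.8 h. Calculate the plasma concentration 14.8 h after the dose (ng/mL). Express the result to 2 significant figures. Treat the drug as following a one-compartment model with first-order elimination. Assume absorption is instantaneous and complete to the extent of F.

Amount reaching circulation = F × Dose = 0.31 × 2300 = 713.0 mg
C₀ = F·Dose / Vd = 713.0 / 177 = 4.028 mg/L
k = ln2 / t½ = 0.693147 / 15.7 = 0.04415 h⁻¹
C = C₀ · e^(−k·t) = 4.028 × e^(−0.04415 × 14.8)
  = 4.028 × 0.5203 = 2.096 mg/L
Convert: 2.096 mg/L × 1000 = 2096 ng/mL

2100 ng/mL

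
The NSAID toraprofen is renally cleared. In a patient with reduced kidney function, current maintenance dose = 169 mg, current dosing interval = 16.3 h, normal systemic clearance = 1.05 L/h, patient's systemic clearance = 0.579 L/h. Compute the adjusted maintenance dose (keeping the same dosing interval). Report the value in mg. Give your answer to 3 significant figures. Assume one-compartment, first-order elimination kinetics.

93.2 mg

To keep the same average steady-state level, dosing rate must scale with clearance.
CL ratio = 0.579 / 1.05 = 0.5514
New dose (same interval) = 169 × 0.5514 = 93.19 mg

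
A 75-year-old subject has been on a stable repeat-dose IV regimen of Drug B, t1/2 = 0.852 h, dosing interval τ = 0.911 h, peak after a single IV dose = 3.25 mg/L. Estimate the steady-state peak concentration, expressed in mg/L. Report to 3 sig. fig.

k = ln2 / t½ = 0.693147 / 0.852 = 0.8136 h⁻¹
e^(−kτ) = e^(−0.8136 × 0.911) = 0.4765
Accumulation ratio R = 1 / (1 − e^(−kτ)) = 1 / (1 − 0.4765) = 1.910
Steady-state peak = C₀ × R = 3.25 × 1.910 = 6.208 mg/L

6.21 mg/L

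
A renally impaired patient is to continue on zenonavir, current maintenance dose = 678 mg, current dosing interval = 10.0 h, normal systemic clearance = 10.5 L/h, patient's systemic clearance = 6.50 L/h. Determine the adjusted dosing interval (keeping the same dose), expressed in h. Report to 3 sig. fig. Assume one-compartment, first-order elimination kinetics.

To keep the same average steady-state level, dosing rate must scale with clearance.
CL ratio = 6.50 / 10.5 = 0.6190
New interval (same dose) = 10.0 / 0.6190 = 16.16 h

16.2 h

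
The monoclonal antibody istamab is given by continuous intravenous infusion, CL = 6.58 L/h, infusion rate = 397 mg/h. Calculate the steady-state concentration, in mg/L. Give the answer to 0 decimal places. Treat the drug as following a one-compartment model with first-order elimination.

At steady state Css = R₀ / CL = 397 / 6.580 = 60.33 mg/L

60 mg/L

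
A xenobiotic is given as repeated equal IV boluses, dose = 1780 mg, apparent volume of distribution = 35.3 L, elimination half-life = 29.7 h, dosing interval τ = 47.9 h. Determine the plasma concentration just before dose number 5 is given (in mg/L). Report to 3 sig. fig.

24.2 mg/L

C₀ per dose = Dose / Vd = 1780 / 35.3 = 50.42 mg/L
k = ln2 / t½ = 0.693147 / 29.7 = 0.02334 h⁻¹
Fraction remaining after one interval: r = e^(−kτ) = e^(−0.02334 × 47.9) = 0.3269
Before dose 5, 4 doses have been given (aged 1τ, 2τ, 3τ, 4τ).
C_trough = C₀ × (r + r² + … + r^4) = C₀ × r(1−r^4)/(1−r)
        = 50.42 × 0.3269 × (1 − 0.01142) / (1 − 0.3269) = 24.21 mg/L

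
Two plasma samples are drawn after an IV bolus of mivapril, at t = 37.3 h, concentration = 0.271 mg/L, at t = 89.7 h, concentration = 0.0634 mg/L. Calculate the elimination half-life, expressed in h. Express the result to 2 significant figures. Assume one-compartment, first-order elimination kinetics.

25 h

k = ln(C₁/C₂) / (t₂ − t₁) = ln(0.271/0.0634) / (89.7 − 37.3)
  = 1.453 / 52.40 = 0.02773 h⁻¹
t½ = ln2 / k = 0.693147 / 0.02773 = 25.00 h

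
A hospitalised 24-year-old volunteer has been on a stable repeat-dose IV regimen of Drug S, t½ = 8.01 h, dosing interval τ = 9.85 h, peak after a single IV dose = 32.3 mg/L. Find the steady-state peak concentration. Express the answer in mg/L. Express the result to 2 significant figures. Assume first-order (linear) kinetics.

56 mg/L

k = ln2 / t½ = 0.693147 / 8.01 = 0.08654 h⁻¹
e^(−kτ) = e^(−0.08654 × 9.85) = 0.4264
Accumulation ratio R = 1 / (1 − e^(−kτ)) = 1 / (1 − 0.4264) = 1.743
Steady-state peak = C₀ × R = 32.3 × 1.743 = 56.30 mg/L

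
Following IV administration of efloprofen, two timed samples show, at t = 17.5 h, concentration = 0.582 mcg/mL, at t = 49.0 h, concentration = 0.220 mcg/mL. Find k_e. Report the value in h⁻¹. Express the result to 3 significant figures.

0.0309 h⁻¹

k = ln(C₁/C₂) / (t₂ − t₁) = ln(0.582/0.220) / (49.0 − 17.5)
  = 0.9728 / 31.50 = 0.03088 h⁻¹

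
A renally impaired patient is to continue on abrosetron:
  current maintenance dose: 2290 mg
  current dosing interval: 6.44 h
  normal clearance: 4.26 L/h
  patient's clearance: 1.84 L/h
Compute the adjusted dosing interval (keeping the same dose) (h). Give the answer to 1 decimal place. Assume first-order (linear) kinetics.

To keep the same average steady-state level, dosing rate must scale with clearance.
CL ratio = 1.84 / 4.26 = 0.4319
New interval (same dose) = 6.44 / 0.4319 = 14.91 h

14.9 h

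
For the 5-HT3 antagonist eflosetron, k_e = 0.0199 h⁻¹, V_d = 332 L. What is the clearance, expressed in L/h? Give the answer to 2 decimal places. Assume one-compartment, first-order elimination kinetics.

CL = k × Vd = 0.0199 × 332 = 6.607 L/h

6.61 L/h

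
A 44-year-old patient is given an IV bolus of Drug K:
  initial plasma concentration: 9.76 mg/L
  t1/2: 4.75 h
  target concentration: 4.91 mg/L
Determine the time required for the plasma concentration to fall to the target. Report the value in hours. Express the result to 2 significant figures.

k = ln2 / t½ = 0.693147 / 4.75 = 0.1459 h⁻¹
t = ln(C₀ / C) / k = ln(9.760 / 4.91) / 0.1459
  = ln(1.988) / 0.1459 = 0.6871 / 0.1459 = 4.709 h

4.7 h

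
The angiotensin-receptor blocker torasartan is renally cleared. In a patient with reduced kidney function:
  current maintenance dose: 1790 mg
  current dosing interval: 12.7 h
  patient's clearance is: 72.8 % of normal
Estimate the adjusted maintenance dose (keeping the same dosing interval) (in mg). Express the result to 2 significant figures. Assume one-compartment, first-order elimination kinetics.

To keep the same average steady-state level, dosing rate must scale with clearance.
CL ratio = 72.8 / 100 = 0.7280
New dose (same interval) = 1790 × 0.7280 = 1303 mg

1300 mg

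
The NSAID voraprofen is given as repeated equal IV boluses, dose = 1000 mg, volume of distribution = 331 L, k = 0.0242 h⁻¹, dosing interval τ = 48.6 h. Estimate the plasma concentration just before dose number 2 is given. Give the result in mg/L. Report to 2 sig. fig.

0.93 mg/L

C₀ per dose = Dose / Vd = 1000 / 331 = 3.021 mg/L
Fraction remaining after one interval: r = e^(−kτ) = e^(−0.02420 × 48.6) = 0.3085
Before dose 2, 1 dose has been given (aged 1τ).
C_trough = C₀ × r = 3.021 × 0.3085 = 0.9320 mg/L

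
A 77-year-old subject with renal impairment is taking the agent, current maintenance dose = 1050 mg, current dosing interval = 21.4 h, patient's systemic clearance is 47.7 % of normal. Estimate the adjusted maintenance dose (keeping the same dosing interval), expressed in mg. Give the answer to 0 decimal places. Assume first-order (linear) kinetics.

501 mg

To keep the same average steady-state level, dosing rate must scale with clearance.
CL ratio = 47.7 / 100 = 0.4770
New dose (same interval) = 1050 × 0.4770 = 500.9 mg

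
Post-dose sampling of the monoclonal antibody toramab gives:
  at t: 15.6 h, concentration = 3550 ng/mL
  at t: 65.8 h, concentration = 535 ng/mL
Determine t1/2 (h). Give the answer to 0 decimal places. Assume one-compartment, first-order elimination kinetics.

k = ln(C₁/C₂) / (t₂ − t₁) = ln(3550/535) / (65.8 − 15.6)
  = 1.892 / 50.20 = 0.03769 h⁻¹
t½ = ln2 / k = 0.693147 / 0.03769 = 18.39 h

18 h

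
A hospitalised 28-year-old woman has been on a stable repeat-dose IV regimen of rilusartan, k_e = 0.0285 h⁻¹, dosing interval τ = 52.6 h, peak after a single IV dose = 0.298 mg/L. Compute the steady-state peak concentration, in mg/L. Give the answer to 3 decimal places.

0.384 mg/L

e^(−kτ) = e^(−0.02850 × 52.6) = 0.2233
Accumulation ratio R = 1 / (1 − e^(−kτ)) = 1 / (1 − 0.2233) = 1.287
Steady-state peak = C₀ × R = 0.298 × 1.287 = 0.3835 mg/L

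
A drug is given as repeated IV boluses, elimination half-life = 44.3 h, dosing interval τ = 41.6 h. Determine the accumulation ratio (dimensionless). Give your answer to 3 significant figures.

2.09

k = ln2 / t½ = 0.693147 / 44.3 = 0.01565 h⁻¹
e^(−kτ) = e^(−0.01565 × 41.6) = 0.5215
Accumulation ratio R = 1 / (1 − e^(−kτ)) = 1 / (1 − 0.5215) = 2.090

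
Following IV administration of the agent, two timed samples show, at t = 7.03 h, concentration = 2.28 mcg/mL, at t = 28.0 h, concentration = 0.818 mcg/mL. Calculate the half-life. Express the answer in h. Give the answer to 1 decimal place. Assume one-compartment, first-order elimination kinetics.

k = ln(C₁/C₂) / (t₂ − t₁) = ln(2.28/0.818) / (28.0 − 7.03)
  = 1.025 / 20.97 = 0.04888 h⁻¹
t½ = ln2 / k = 0.693147 / 0.04888 = 14.18 h

14.2 h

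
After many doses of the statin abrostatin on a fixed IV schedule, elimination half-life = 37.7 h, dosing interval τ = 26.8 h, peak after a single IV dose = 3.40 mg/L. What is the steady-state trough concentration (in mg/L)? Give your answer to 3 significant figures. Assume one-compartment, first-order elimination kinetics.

5.34 mg/L

k = ln2 / t½ = 0.693147 / 37.7 = 0.01839 h⁻¹
e^(−kτ) = e^(−0.01839 × 26.8) = 0.6109
Accumulation ratio R = 1 / (1 − e^(−kτ)) = 1 / (1 − 0.6109) = 2.570
Steady-state trough = C₀ × R × e^(−kτ) = 3.40 × 2.570 × 0.6109 = 5.338 mg/L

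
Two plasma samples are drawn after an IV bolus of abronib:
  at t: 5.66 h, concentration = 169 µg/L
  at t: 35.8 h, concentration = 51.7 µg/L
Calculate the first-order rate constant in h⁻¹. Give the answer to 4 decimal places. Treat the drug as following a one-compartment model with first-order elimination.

0.0393 h⁻¹

k = ln(C₁/C₂) / (t₂ − t₁) = ln(169/51.7) / (35.8 − 5.66)
  = 1.184 / 30.14 = 0.03928 h⁻¹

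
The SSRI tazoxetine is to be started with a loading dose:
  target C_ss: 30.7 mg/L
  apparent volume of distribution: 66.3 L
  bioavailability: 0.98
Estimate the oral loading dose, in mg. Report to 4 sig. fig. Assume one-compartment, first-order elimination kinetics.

LD = Css × Vd / F = 30.7 × 66.3 / 0.98 = 2077 mg

2077 mg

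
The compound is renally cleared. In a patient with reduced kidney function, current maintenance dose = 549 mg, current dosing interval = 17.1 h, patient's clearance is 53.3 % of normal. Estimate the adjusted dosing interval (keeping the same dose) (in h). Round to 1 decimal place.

32.1 h

To keep the same average steady-state level, dosing rate must scale with clearance.
CL ratio = 53.3 / 100 = 0.5330
New interval (same dose) = 17.1 / 0.5330 = 32.08 h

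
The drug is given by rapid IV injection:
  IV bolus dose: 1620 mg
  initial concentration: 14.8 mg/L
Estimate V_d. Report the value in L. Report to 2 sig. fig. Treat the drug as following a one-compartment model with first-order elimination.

Vd = Dose / C₀ = 1620 / 14.8 = 109.5 L

110 L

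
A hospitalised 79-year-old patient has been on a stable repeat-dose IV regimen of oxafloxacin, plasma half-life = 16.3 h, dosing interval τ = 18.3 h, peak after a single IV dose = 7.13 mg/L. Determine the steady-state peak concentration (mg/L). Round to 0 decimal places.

13 mg/L

k = ln2 / t½ = 0.693147 / 16.3 = 0.04252 h⁻¹
e^(−kτ) = e^(−0.04252 × 18.3) = 0.4593
Accumulation ratio R = 1 / (1 − e^(−kτ)) = 1 / (1 − 0.4593) = 1.849
Steady-state peak = C₀ × R = 7.13 × 1.849 = 13.18 mg/L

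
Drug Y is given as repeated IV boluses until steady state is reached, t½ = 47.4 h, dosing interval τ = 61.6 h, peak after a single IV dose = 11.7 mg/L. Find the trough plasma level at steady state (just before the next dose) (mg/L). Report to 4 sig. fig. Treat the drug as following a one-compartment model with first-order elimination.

k = ln2 / t½ = 0.693147 / 47.4 = 0.01462 h⁻¹
e^(−kτ) = e^(−0.01462 × 61.6) = 0.4063
Accumulation ratio R = 1 / (1 − e^(−kτ)) = 1 / (1 − 0.4063) = 1.684
Steady-state trough = C₀ × R × e^(−kτ) = 11.7 × 1.684 × 0.4063 = 8.005 mg/L

8.005 mg/L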